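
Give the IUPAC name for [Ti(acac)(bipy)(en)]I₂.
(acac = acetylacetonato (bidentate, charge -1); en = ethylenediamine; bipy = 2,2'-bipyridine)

The 2 iodide counter-ions carry a total charge of -2, so each complex ion is 2+.
Ligand charges: 1×acetylacetonato (-1 each), 1×ethylenediamine (neutral), 1×2,2'-bipyridine (neutral); total -1. So Ti + (-1) = 2+, giving Ti = +3.
Ligands are named alphabetically: acetylacetonato before bipyridine before ethylenediamine.

(acetylacetonato)(2,2'-bipyridine)(ethylenediamine)titanium(III) iodide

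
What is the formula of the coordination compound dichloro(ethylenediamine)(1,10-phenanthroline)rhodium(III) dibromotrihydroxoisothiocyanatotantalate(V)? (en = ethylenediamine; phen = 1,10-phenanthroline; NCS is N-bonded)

[RhCl2(en)(phen)][TaBr2(NCS)(OH)3]

Cation [Rh…]: ligand charges -2, Rh(III) ⇒ ion charge 1+.
Anion [Ta…]: ligand charges -6, Ta(V) ⇒ ion charge 1−.
One 1+ cation balances one 1− anion.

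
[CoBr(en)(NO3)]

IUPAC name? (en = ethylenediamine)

There is no counter-ion, so the complex is neutral overall.
Ligand charges: 1×ethylenediamine (neutral), 1×nitrato (-1 each), 1×bromo (-1 each); total -2. So Co + (-2) = 0, giving Co = +2.
Ligands are named alphabetically: bromo before ethylenediamine before nitrato.

bromo(ethylenediamine)nitratocobalt(II)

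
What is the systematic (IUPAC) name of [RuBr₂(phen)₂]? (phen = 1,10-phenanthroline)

There is no counter-ion, so the complex is neutral overall.
Ligand charges: 2×bromo (-1 each), 2×1,10-phenanthroline (neutral); total -2. So Ru + (-2) = 0, giving Ru = +2.
Ligands are named alphabetically: bromo before phenanthroline.

dibromobis(1,10-phenanthroline)ruthenium(II)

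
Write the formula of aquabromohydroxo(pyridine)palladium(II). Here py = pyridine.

[PdBr(H2O)(OH)(py)]

Ligands: 1 pyridine (py, neutral), 1 bromo (Br, -1), 1 aqua (H2O, neutral), 1 hydroxo (OH, -1). Ligand charge sum = -2.
With Pd in oxidation state +2, the complex ion is [Pd...].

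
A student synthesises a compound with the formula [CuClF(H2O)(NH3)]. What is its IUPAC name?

There is no counter-ion, so the complex is neutral overall.
Ligand charges: 1×chloro (-1 each), 1×fluoro (-1 each), 1×aqua (neutral), 1×ammine (neutral); total -2. So Cu + (-2) = 0, giving Cu = +2.
Ligands are named alphabetically: ammine before aqua before chloro before fluoro.

ammineaquachlorofluorocopper(II)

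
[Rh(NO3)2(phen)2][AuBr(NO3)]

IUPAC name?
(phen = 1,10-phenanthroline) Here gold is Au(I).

dinitratobis(1,10-phenanthroline)rhodium(III) bromonitratoaurate(I)

Au is given as +1; the anion's ligand charges sum to -2, so the complex anion is 1−.
A 1:1 salt means the cation carries the equal and opposite charge, 1+.
Cation: ligand charges sum to -2; for the ion to be 1+, Rh = +3.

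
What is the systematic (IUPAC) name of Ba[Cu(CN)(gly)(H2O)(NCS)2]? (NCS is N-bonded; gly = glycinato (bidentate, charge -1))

The 1 barium counter-ion carries a total charge of +2, so each complex ion is 2−.
Ligand charges: 2×isothiocyanato (-1 each), 1×aqua (neutral), 1×glycinato (-1 each), 1×cyano (-1 each); total -4. So Cu + (-4) = 2−, giving Cu = +2.
Ligands are named alphabetically: aqua before cyano before glycinato before isothiocyanato.
The complex ion is anionic, so copper takes the -ate form cuprate(II).

barium aquacyano(glycinato)diisothiocyanatocuprate(II)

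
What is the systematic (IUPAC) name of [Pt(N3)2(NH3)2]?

diamminediazidoplatinum(II)

There is no counter-ion, so the complex is neutral overall.
Ligand charges: 2×azido (-1 each), 2×ammine (neutral); total -2. So Pt + (-2) = 0, giving Pt = +2.
Ligands are named alphabetically: ammine before azido.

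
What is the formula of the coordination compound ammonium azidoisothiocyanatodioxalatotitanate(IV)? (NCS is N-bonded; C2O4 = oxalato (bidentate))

(NH4)2[Ti(C2O4)2(N3)(NCS)]

Ligands: 1 azido (N3, -1), 1 isothiocyanato (NCS, -1), 2 oxalato (C2O4, -2). Ligand charge sum = -6.
With Ti in oxidation state +4, the complex ion is [Ti...]^2−.
Charge balance with ammonium (+1) requires 1 complex ion per 2 ammonium.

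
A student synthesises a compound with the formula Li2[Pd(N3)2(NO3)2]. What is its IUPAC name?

lithium diazidodinitratopalladate(II)

The 2 lithium counter-ions carry a total charge of +2, so each complex ion is 2−.
Ligand charges: 2×nitrato (-1 each), 2×azido (-1 each); total -4. So Pd + (-4) = 2−, giving Pd = +2.
The complex ion is anionic, so palladium takes the -ate form palladate(II).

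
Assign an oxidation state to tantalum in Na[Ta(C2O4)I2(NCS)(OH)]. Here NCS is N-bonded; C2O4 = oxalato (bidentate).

1 sodium outside the brackets (+1 each) → the complex ion is 1−.
Ligand charges: 2×I = -2; 1×NCS = -1; 1×C2O4 = -2; 1×OH = -1; sum -6.
Ta + (-6) = 1− ⇒ Ta is +5.

+5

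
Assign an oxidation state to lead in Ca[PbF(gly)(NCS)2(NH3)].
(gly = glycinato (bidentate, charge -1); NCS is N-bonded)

1 calcium outside the brackets (+2 each) → the complex ion is 2−.
Ligand charges: 1×gly = -1; 1×F = -1; 2×NCS = -2; 1×NH3 neutral; sum -4.
Pb + (-4) = 2− ⇒ Pb is +2.

+2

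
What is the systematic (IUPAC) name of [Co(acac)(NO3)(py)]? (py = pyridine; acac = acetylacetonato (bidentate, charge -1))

(acetylacetonato)nitrato(pyridine)cobalt(II)

There is no counter-ion, so the complex is neutral overall.
Ligand charges: 1×pyridine (neutral), 1×acetylacetonato (-1 each), 1×nitrato (-1 each); total -2. So Co + (-2) = 0, giving Co = +2.
Ligands are named alphabetically: acetylacetonato before nitrato before pyridine.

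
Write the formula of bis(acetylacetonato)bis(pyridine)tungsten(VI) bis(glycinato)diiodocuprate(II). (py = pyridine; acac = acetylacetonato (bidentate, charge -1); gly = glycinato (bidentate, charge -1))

[W(acac)2(py)2][Cu(gly)2I2]2

Cation [W…]: ligand charges -2, W(VI) ⇒ ion charge 4+.
Anion [Cu…]: ligand charges -4, Cu(II) ⇒ ion charge 2−.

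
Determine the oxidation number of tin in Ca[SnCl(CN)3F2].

1 calcium outside the brackets (+2 each) → the complex ion is 2−.
Ligand charges: 2×F = -2; 1×Cl = -1; 3×CN = -3; sum -6.
Sn + (-6) = 2− ⇒ Sn is +4.

+4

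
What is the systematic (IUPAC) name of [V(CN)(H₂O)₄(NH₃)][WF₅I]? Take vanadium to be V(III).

V is given as +3; the cation's ligand charges sum to -1, so the complex cation is 2+.
A 1:1 salt means the anion carries the equal and opposite charge, 2−.
Anion: ligand charges sum to -6; for the ion to be 2−, W = +4.

amminetetraaquacyanovanadium(III) pentafluoroiodotungstate(IV)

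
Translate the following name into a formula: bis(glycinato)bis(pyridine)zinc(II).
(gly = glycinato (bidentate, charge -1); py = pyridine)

Ligands: 2 glycinato (gly, -1), 2 pyridine (py, neutral). Ligand charge sum = -2.
With Zn in oxidation state +2, the complex ion is [Zn...].

[Zn(gly)2(py)2]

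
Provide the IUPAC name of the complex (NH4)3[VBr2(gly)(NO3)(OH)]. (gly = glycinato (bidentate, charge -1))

ammonium dibromo(glycinato)hydroxonitratovanadate(II)

The 3 ammonium counter-ions carry a total charge of +3, so each complex ion is 3−.
Ligand charges: 1×hydroxo (-1 each), 1×nitrato (-1 each), 1×glycinato (-1 each), 2×bromo (-1 each); total -5. So V + (-5) = 3−, giving V = +2.
The complex ion is anionic, so vanadium takes the -ate form vanadate(II).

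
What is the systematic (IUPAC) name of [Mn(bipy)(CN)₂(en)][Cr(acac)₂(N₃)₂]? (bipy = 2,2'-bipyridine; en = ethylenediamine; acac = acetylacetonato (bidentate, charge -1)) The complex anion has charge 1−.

Both ions are complex: the cation is named first with the plain metal name, the anion second with the -ate form; each ion's ligands are alphabetised independently.
The complex anion is given as 1−; its ligand charges sum to -4, so Cr = +3.
A 1:1 salt means the cation carries the equal and opposite charge, 1+.
Cation: ligand charges sum to -2; for the ion to be 1+, Mn = +3.

(2,2'-bipyridine)dicyano(ethylenediamine)manganese(III) bis(acetylacetonato)diazidochromate(III)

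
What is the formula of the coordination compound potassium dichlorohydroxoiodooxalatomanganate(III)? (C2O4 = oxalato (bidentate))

Ligands: 2 chloro (Cl, -1), 1 hydroxo (OH, -1), 1 iodo (I, -1), 1 oxalato (C2O4, -2). Ligand charge sum = -6.
Charge balance with potassium (+1) requires 1 complex ion per 3 potassium.

K3[Mn(C2O4)Cl2I(OH)]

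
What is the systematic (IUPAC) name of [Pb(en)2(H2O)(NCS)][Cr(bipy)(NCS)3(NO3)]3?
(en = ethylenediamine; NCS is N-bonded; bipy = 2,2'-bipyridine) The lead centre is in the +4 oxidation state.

aquabis(ethylenediamine)isothiocyanatolead(IV) (2,2'-bipyridine)triisothiocyanatonitratochromate(III)

Both ions are complex: the cation is named first with the plain metal name, the anion second with the -ate form; each ion's ligands are alphabetised independently.
Pb is given as +4; the cation's ligand charges sum to -1, so the complex cation is 3+.
With 3 anions per cation, each anion must be 3/3 = 1−.
Anion: ligand charges sum to -4; for the ion to be 1−, Cr = +3.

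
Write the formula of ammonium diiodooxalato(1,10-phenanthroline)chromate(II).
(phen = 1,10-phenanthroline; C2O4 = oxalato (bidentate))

(NH4)2[Cr(C2O4)I2(phen)]

Ligands: 2 iodo (I, -1), 1 1,10-phenanthroline (phen, neutral), 1 oxalato (C2O4, -2). Ligand charge sum = -4.
With Cr in oxidation state +2, the complex ion is [Cr...]^2−.
Charge balance with ammonium (+1) requires 1 complex ion per 2 ammonium.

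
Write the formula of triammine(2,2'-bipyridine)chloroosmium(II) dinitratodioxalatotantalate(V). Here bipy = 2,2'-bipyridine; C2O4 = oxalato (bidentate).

Cation [Os…]: ligand charges -1, Os(II) ⇒ ion charge 1+.
Anion [Ta…]: ligand charges -6, Ta(V) ⇒ ion charge 1−.

[Os(bipy)Cl(NH3)3][Ta(C2O4)2(NO3)2]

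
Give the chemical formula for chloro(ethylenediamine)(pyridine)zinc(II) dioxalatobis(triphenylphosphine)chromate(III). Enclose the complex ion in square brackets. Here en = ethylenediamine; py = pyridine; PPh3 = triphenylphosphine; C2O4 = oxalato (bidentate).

Cation [Zn…]: ligand charges -1, Zn(II) ⇒ ion charge 1+.
Anion [Cr…]: ligand charges -4, Cr(III) ⇒ ion charge 1−.

[ZnCl(en)(py)][Cr(C2O4)2(PPh3)2]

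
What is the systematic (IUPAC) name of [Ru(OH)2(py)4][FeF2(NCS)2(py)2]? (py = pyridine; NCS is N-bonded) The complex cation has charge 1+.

The complex cation is given as 1+; its ligand charges sum to -2, so Ru = +3.
A 1:1 salt means the anion carries the equal and opposite charge, 1−.
Anion: ligand charges sum to -4; for the ion to be 1−, Fe = +3.

dihydroxotetrakis(pyridine)ruthenium(III) difluorodiisothiocyanatobis(pyridine)ferrate(III)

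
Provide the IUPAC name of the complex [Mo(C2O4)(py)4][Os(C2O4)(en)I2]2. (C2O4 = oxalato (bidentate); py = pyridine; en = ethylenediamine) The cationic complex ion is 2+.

The complex cation is given as 2+; its ligand charges sum to -2, so Mo = +4.
With 2 anions per cation, each anion must be 2/2 = 1−.
Anion: ligand charges sum to -4; for the ion to be 1−, Os = +3.

oxalatotetrakis(pyridine)molybdenum(IV) (ethylenediamine)diiodooxalatoosmate(III)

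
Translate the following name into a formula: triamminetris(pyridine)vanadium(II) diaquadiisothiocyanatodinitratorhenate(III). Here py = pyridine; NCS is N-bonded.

[V(NH3)3(py)3][Re(H2O)2(NCS)2(NO3)2]2

Cation [V…]: ligand charges 0, V(II) ⇒ ion charge 2+.
Anion [Re…]: ligand charges -4, Re(III) ⇒ ion charge 1−.
One 2+ cation requires 2 of the 1− anion.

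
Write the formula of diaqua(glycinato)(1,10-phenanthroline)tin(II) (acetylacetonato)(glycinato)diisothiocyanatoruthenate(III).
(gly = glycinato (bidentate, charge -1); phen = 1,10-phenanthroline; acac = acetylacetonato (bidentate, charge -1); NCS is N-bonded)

[Sn(gly)(H2O)2(phen)][Ru(acac)(gly)(NCS)2]

Cation [Sn…]: ligand charges -1, Sn(II) ⇒ ion charge 1+.
Anion [Ru…]: ligand charges -4, Ru(III) ⇒ ion charge 1−.
One 1+ cation balances one 1− anion.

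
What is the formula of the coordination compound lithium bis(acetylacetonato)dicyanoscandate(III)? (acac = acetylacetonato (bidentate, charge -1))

Li[Sc(acac)2(CN)2]

Ligands: 2 acetylacetonato (acac, -1), 2 cyano (CN, -1). Ligand charge sum = -4.
With Sc in oxidation state +3, the complex ion is [Sc...]^1−.
Charge balance with lithium (+1) requires 1 complex ion per 1 lithium.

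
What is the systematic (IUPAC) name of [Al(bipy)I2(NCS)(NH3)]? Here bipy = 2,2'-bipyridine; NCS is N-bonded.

ammine(2,2'-bipyridine)diiodoisothiocyanatoaluminium(III)

There is no counter-ion, so the complex is neutral overall.
Ligand charges: 1×ammine (neutral), 2×iodo (-1 each), 1×2,2'-bipyridine (neutral), 1×isothiocyanato (-1 each); total -3. So Al + (-3) = 0, giving Al = +3.
Ligands are named alphabetically: ammine before bipyridine before iodo before isothiocyanato.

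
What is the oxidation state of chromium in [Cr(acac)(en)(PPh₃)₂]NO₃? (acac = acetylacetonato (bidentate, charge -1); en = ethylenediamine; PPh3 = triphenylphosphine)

+2

1 nitrate outside the brackets (-1 each) → the complex ion is 1+.
Ligand charges: 1×acac = -1; 1×en neutral; 2×PPh3 neutral; sum -1.
Cr + (-1) = 1+ ⇒ Cr is +2.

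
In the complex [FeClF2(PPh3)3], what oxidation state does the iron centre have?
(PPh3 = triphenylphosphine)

No counter-ion: the bracketed complex is neutral.
Ligand charges: 2×F = -2; 1×Cl = -1; 3×PPh3 neutral; sum -3.
Fe + (-3) = 0 ⇒ Fe is +3.

+3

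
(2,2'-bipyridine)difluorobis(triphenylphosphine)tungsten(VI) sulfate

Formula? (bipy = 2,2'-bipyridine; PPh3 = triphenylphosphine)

Ligands: 1 2,2'-bipyridine (bipy, neutral), 2 triphenylphosphine (PPh3, neutral), 2 fluoro (F, -1). Ligand charge sum = -2.
Charge balance with sulfate (-2) requires 1 complex ion per 2 sulfate.

[W(bipy)F2(PPh3)2](SO4)2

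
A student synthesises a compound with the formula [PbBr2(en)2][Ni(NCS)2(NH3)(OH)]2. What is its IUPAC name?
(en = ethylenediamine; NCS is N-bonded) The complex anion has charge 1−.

dibromobis(ethylenediamine)lead(IV) amminehydroxodiisothiocyanatonickelate(II)

The complex anion is given as 1−; its ligand charges sum to -3, so Ni = +2.
With 2 anions per cation, the cation must be 2×1 = 2+.
Cation: ligand charges sum to -2; for the ion to be 2+, Pb = +4.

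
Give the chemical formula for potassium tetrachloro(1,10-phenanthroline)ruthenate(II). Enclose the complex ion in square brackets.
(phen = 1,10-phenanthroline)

Ligands: 1 1,10-phenanthroline (phen, neutral), 4 chloro (Cl, -1). Ligand charge sum = -4.
With Ru in oxidation state +2, the complex ion is [Ru...]^2−.
Charge balance with potassium (+1) requires 1 complex ion per 2 potassium.

K2[RuCl4(phen)]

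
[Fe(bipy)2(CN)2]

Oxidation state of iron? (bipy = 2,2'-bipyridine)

+2

No counter-ion: the bracketed complex is neutral.
Ligand charges: 2×bipy neutral; 2×CN = -2; sum -2.
Fe + (-2) = 0 ⇒ Fe is +2.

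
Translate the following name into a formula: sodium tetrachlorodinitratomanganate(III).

Ligands: 2 nitrato (NO3, -1), 4 chloro (Cl, -1). Ligand charge sum = -6.
Charge balance with sodium (+1) requires 1 complex ion per 3 sodium.

Na3[MnCl4(NO3)2]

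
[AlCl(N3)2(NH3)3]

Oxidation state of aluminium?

+3

No counter-ion: the bracketed complex is neutral.
Ligand charges: 3×NH3 neutral; 2×N3 = -2; 1×Cl = -1; sum -3.
Al + (-3) = 0 ⇒ Al is +3.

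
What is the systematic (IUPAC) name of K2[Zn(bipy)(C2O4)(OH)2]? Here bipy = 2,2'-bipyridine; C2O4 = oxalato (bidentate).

potassium (2,2'-bipyridine)dihydroxooxalatozincate(II)

The 2 potassium counter-ions carry a total charge of +2, so each complex ion is 2−.
Ligand charges: 2×hydroxo (-1 each), 1×2,2'-bipyridine (neutral), 1×oxalato (-2 each); total -4. So Zn + (-4) = 2−, giving Zn = +2.
The complex ion is anionic, so zinc takes the -ate form zincate(II).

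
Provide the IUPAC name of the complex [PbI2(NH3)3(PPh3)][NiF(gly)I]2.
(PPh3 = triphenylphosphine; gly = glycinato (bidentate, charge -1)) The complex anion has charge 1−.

Both ions are complex: the cation is named first with the plain metal name, the anion second with the -ate form; each ion's ligands are alphabetised independently.
The complex anion is given as 1−; its ligand charges sum to -3, so Ni = +2.
With 2 anions per cation, the cation must be 2×1 = 2+.
Cation: ligand charges sum to -2; for the ion to be 2+, Pb = +4.

triamminediiodo(triphenylphosphine)lead(IV) fluoro(glycinato)iodonickelate(II)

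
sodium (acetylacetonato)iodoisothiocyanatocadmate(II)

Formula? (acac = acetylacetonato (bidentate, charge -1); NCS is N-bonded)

Na[Cd(acac)I(NCS)]

Ligands: 1 acetylacetonato (acac, -1), 1 isothiocyanato (NCS, -1), 1 iodo (I, -1). Ligand charge sum = -3.
With Cd in oxidation state +2, the complex ion is [Cd...]^1−.
Charge balance with sodium (+1) requires 1 complex ion per 1 sodium.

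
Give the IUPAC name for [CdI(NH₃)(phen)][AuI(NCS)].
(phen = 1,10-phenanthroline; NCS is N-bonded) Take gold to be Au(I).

ammineiodo(1,10-phenanthroline)cadmium(II) iodoisothiocyanatoaurate(I)

Au is given as +1; the anion's ligand charges sum to -2, so the complex anion is 1−.
A 1:1 salt means the cation carries the equal and opposite charge, 1+.
Cation: ligand charges sum to -1; for the ion to be 1+, Cd = +2.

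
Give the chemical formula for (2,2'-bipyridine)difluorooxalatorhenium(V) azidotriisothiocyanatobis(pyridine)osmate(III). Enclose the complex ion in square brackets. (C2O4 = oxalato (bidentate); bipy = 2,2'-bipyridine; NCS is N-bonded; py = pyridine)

Cation [Re…]: ligand charges -4, Re(V) ⇒ ion charge 1+.
Anion [Os…]: ligand charges -4, Os(III) ⇒ ion charge 1−.
One 1+ cation balances one 1− anion.

[Re(bipy)(C2O4)F2][Os(N3)(NCS)3(py)2]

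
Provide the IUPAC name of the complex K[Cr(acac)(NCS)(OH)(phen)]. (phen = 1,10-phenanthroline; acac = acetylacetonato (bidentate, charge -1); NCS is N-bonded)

The 1 potassium counter-ion carries a total charge of +1, so each complex ion is 1−.
Ligand charges: 1×hydroxo (-1 each), 1×1,10-phenanthroline (neutral), 1×acetylacetonato (-1 each), 1×isothiocyanato (-1 each); total -3. So Cr + (-3) = 1−, giving Cr = +2.
Ligands are named alphabetically: acetylacetonato before hydroxo before isothiocyanato before phenanthroline.
The complex ion is anionic, so chromium takes the -ate form chromate(II).

potassium (acetylacetonato)hydroxoisothiocyanato(1,10-phenanthroline)chromate(II)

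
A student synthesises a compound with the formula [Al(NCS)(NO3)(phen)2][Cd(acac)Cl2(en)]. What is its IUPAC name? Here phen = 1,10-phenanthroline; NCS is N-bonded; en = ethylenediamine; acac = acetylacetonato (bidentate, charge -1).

isothiocyanatonitratobis(1,10-phenanthroline)aluminium(III) (acetylacetonato)dichloro(ethylenediamine)cadmate(II)

Both ions are complex: the cation is named first with the plain metal name, the anion second with the -ate form; each ion's ligands are alphabetised independently.
Cadmium is always +2 in its complexes; the anion's ligand charges sum to -3, so the complex anion is 1−.
A 1:1 salt means the cation carries the equal and opposite charge, 1+.
Cation: ligand charges sum to -2; for the ion to be 1+, Al = +3.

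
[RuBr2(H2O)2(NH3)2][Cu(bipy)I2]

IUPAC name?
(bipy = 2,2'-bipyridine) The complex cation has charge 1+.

diamminediaquadibromoruthenium(III) (2,2'-bipyridine)diiodocuprate(I)

The complex cation is given as 1+; its ligand charges sum to -2, so Ru = +3.
A 1:1 salt means the anion carries the equal and opposite charge, 1−.
Anion: ligand charges sum to -2; for the ion to be 1−, Cu = +1.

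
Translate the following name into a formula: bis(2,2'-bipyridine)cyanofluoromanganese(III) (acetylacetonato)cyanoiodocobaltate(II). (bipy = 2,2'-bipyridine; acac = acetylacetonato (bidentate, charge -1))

[Mn(bipy)2(CN)F][Co(acac)(CN)I]

Cation [Mn…]: ligand charges -2, Mn(III) ⇒ ion charge 1+.
Anion [Co…]: ligand charges -3, Co(II) ⇒ ion charge 1−.
One 1+ cation balances one 1− anion.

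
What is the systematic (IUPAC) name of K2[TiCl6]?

The 2 potassium counter-ions carry a total charge of +2, so each complex ion is 2−.
Ligand charges: 6×chloro (-1 each); total -6. So Ti + (-6) = 2−, giving Ti = +4.
The complex ion is anionic, so titanium takes the -ate form titanate(IV).

potassium hexachlorotitanate(IV)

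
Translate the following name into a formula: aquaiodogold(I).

Ligands: 1 iodo (I, -1), 1 aqua (H2O, neutral). Ligand charge sum = -1.
With Au in oxidation state +1, the complex ion is [Au...].

[Au(H2O)I]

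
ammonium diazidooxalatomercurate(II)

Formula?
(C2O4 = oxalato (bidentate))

(NH4)2[Hg(C2O4)(N3)2]

Ligands: 1 oxalato (C2O4, -2), 2 azido (N3, -1). Ligand charge sum = -4.
With Hg in oxidation state +2, the complex ion is [Hg...]^2−.
Charge balance with ammonium (+1) requires 1 complex ion per 2 ammonium.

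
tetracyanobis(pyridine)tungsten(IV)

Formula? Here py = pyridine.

Ligands: 2 pyridine (py, neutral), 4 cyano (CN, -1). Ligand charge sum = -4.
With W in oxidation state +4, the complex ion is [W...].

[W(CN)4(py)2]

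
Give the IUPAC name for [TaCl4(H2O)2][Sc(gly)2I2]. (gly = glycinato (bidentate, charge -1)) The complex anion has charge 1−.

diaquatetrachlorotantalum(V) bis(glycinato)diiodoscandate(III)

Both ions are complex: the cation is named first with the plain metal name, the anion second with the -ate form; each ion's ligands are alphabetised independently.
The complex anion is given as 1−; its ligand charges sum to -4, so Sc = +3.
A 1:1 salt means the cation carries the equal and opposite charge, 1+.
Cation: ligand charges sum to -4; for the ion to be 1+, Ta = +5.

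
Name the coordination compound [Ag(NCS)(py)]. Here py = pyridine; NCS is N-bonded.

There is no counter-ion, so the complex is neutral overall.
Ligand charges: 1×pyridine (neutral), 1×isothiocyanato (-1 each); total -1. So Ag + (-1) = 0, giving Ag = +1.
Ligands are named alphabetically: isothiocyanato before pyridine.

isothiocyanato(pyridine)silver(I)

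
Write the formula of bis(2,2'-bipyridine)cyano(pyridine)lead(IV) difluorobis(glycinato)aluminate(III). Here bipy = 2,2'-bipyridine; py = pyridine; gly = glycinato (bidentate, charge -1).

Cation [Pb…]: ligand charges -1, Pb(IV) ⇒ ion charge 3+.
Anion [Al…]: ligand charges -4, Al(III) ⇒ ion charge 1−.
One 3+ cation requires 3 of the 1− anion.

[Pb(bipy)2(CN)(py)][AlF2(gly)2]3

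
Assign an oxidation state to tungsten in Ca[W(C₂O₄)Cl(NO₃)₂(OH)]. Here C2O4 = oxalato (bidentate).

+4

1 calcium outside the brackets (+2 each) → the complex ion is 2−.
Ligand charges: 1×C2O4 = -2; 1×OH = -1; 1×Cl = -1; 2×NO3 = -2; sum -6.
W + (-6) = 2− ⇒ W is +4.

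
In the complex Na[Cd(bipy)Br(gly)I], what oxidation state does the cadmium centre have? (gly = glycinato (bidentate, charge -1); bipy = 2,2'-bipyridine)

1 sodium outside the brackets (+1 each) → the complex ion is 1−.
Ligand charges: 1×gly = -1; 1×I = -1; 1×bipy neutral; 1×Br = -1; sum -3.
Cd + (-3) = 1− ⇒ Cd is +2.

+2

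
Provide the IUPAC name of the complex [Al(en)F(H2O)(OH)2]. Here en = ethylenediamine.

aqua(ethylenediamine)fluorodihydroxoaluminium(III)

There is no counter-ion, so the complex is neutral overall.
Ligand charges: 1×aqua (neutral), 1×ethylenediamine (neutral), 1×fluoro (-1 each), 2×hydroxo (-1 each); total -3. So Al + (-3) = 0, giving Al = +3.
Ligands are named alphabetically: aqua before ethylenediamine before fluoro before hydroxo.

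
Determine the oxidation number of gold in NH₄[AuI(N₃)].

1 ammonium outside the brackets (+1 each) → the complex ion is 1−.
Ligand charges: 1×N3 = -1; 1×I = -1; sum -2.
Au + (-2) = 1− ⇒ Au is +1.

+1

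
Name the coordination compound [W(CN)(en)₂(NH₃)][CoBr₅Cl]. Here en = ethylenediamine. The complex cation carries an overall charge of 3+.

amminecyanobis(ethylenediamine)tungsten(IV) pentabromochlorocobaltate(III)

Both ions are complex: the cation is named first with the plain metal name, the anion second with the -ate form; each ion's ligands are alphabetised independently.
The complex cation is given as 3+; its ligand charges sum to -1, so W = +4.
A 1:1 salt means the anion carries the equal and opposite charge, 3−.
Anion: ligand charges sum to -6; for the ion to be 3−, Co = +3.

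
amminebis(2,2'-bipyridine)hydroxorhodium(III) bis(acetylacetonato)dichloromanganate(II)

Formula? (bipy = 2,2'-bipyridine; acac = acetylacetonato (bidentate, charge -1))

Cation [Rh…]: ligand charges -1, Rh(III) ⇒ ion charge 2+.
Anion [Mn…]: ligand charges -4, Mn(II) ⇒ ion charge 2−.
One 2+ cation balances one 2− anion.

[Rh(bipy)2(NH3)(OH)][Mn(acac)2Cl2]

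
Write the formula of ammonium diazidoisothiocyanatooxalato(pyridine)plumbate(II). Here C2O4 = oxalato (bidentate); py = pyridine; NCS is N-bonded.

(NH4)3[Pb(C2O4)(N3)2(NCS)(py)]

Ligands: 1 oxalato (C2O4, -2), 1 pyridine (py, neutral), 2 azido (N3, -1), 1 isothiocyanato (NCS, -1). Ligand charge sum = -5.
Charge balance with ammonium (+1) requires 1 complex ion per 3 ammonium.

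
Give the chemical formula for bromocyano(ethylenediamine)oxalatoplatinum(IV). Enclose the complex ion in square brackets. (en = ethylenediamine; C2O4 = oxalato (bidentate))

Ligands: 1 bromo (Br, -1), 1 ethylenediamine (en, neutral), 1 cyano (CN, -1), 1 oxalato (C2O4, -2). Ligand charge sum = -4.
With Pt in oxidation state +4, the complex ion is [Pt...].

[PtBr(C2O4)(CN)(en)]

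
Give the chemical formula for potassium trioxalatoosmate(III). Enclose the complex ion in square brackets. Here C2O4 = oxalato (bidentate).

K3[Os(C2O4)3]

Ligands: 3 oxalato (C2O4, -2). Ligand charge sum = -6.
With Os in oxidation state +3, the complex ion is [Os...]^3−.
Charge balance with potassium (+1) requires 1 complex ion per 3 potassium.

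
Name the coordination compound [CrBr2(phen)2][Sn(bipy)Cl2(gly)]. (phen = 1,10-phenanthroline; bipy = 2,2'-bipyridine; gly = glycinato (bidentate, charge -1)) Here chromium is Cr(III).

dibromobis(1,10-phenanthroline)chromium(III) (2,2'-bipyridine)dichloro(glycinato)stannate(II)

Both ions are complex: the cation is named first with the plain metal name, the anion second with the -ate form; each ion's ligands are alphabetised independently.
Cr is given as +3; the cation's ligand charges sum to -2, so the complex cation is 1+.
A 1:1 salt means the anion carries the equal and opposite charge, 1−.
Anion: ligand charges sum to -3; for the ion to be 1−, Sn = +2.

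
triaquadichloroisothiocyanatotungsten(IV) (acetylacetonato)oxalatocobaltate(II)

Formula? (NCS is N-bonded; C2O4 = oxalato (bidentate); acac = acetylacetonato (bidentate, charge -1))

[WCl2(H2O)3(NCS)][Co(acac)(C2O4)]

Cation [W…]: ligand charges -3, W(IV) ⇒ ion charge 1+.
Anion [Co…]: ligand charges -3, Co(II) ⇒ ion charge 1−.
One 1+ cation balances one 1− anion.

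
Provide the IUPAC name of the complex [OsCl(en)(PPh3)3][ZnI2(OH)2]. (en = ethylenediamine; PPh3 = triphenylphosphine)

chloro(ethylenediamine)tris(triphenylphosphine)osmium(III) dihydroxodiiodozincate(II)

Zinc is always +2 in its complexes; the anion's ligand charges sum to -4, so the complex anion is 2−.
A 1:1 salt means the cation carries the equal and opposite charge, 2+.
Cation: ligand charges sum to -1; for the ion to be 2+, Os = +3.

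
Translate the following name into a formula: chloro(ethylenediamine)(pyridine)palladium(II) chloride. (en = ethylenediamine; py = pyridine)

Ligands: 1 ethylenediamine (en, neutral), 1 chloro (Cl, -1), 1 pyridine (py, neutral). Ligand charge sum = -1.
With Pd in oxidation state +2, the complex ion is [Pd...]^1+.
Charge balance with chloride (-1) requires 1 complex ion per 1 chloride.

[PdCl(en)(py)]Cl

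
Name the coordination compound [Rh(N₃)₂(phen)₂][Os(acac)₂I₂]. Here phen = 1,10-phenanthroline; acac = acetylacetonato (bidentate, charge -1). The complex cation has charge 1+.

diazidobis(1,10-phenanthroline)rhodium(III) bis(acetylacetonato)diiodoosmate(III)

Both ions are complex: the cation is named first with the plain metal name, the anion second with the -ate form; each ion's ligands are alphabetised independently.
The complex cation is given as 1+; its ligand charges sum to -2, so Rh = +3.
A 1:1 salt means the anion carries the equal and opposite charge, 1−.
Anion: ligand charges sum to -4; for the ion to be 1−, Os = +3.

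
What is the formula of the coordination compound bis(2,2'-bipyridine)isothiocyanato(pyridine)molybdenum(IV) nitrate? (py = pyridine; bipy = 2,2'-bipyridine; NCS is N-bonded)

[Mo(bipy)2(NCS)(py)](NO3)3

Ligands: 1 pyridine (py, neutral), 2 2,2'-bipyridine (bipy, neutral), 1 isothiocyanato (NCS, -1). Ligand charge sum = -1.
Charge balance with nitrate (-1) requires 1 complex ion per 3 nitrate.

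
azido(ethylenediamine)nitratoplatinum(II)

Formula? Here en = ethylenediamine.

[Pt(en)(N3)(NO3)]

Ligands: 1 ethylenediamine (en, neutral), 1 nitrato (NO3, -1), 1 azido (N3, -1). Ligand charge sum = -2.
With Pt in oxidation state +2, the complex ion is [Pt...].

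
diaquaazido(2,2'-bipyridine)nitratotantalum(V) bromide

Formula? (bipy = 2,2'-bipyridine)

Ligands: 1 nitrato (NO3, -1), 2 aqua (H2O, neutral), 1 2,2'-bipyridine (bipy, neutral), 1 azido (N3, -1). Ligand charge sum = -2.
Charge balance with bromide (-1) requires 1 complex ion per 3 bromide.

[Ta(bipy)(H2O)2(N3)(NO3)]Br3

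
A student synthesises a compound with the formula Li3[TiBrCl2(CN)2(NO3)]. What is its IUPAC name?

lithium bromodichlorodicyanonitratotitanate(III)

The 3 lithium counter-ions carry a total charge of +3, so each complex ion is 3−.
Ligand charges: 1×bromo (-1 each), 1×nitrato (-1 each), 2×chloro (-1 each), 2×cyano (-1 each); total -6. So Ti + (-6) = 3−, giving Ti = +3.
Ligands are named alphabetically: bromo before chloro before cyano before nitrato.
The complex ion is anionic, so titanium takes the -ate form titanate(III).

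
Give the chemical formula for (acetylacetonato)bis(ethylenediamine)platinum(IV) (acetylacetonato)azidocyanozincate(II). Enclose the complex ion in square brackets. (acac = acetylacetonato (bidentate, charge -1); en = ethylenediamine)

[Pt(acac)(en)2][Zn(acac)(CN)(N3)]3

Cation [Pt…]: ligand charges -1, Pt(IV) ⇒ ion charge 3+.
Anion [Zn…]: ligand charges -3, Zn(II) ⇒ ion charge 1−.
One 3+ cation requires 3 of the 1− anion.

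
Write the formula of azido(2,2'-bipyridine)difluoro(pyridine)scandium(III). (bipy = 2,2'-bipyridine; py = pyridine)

[Sc(bipy)F2(N3)(py)]

Ligands: 2 fluoro (F, -1), 1 2,2'-bipyridine (bipy, neutral), 1 pyridine (py, neutral), 1 azido (N3, -1). Ligand charge sum = -3.
With Sc in oxidation state +3, the complex ion is [Sc...].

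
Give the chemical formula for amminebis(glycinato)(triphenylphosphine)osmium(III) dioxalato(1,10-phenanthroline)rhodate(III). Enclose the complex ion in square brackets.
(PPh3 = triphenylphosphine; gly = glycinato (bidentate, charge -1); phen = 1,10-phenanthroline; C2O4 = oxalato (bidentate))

Cation [Os…]: ligand charges -2, Os(III) ⇒ ion charge 1+.
Anion [Rh…]: ligand charges -4, Rh(III) ⇒ ion charge 1−.

[Os(gly)2(NH3)(PPh3)][Rh(C2O4)2(phen)]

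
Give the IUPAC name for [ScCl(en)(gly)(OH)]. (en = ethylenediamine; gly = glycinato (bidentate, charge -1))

chloro(ethylenediamine)(glycinato)hydroxoscandium(III)

There is no counter-ion, so the complex is neutral overall.
Ligand charges: 1×ethylenediamine (neutral), 1×hydroxo (-1 each), 1×chloro (-1 each), 1×glycinato (-1 each); total -3. So Sc + (-3) = 0, giving Sc = +3.
Ligands are named alphabetically: chloro before ethylenediamine before glycinato before hydroxo.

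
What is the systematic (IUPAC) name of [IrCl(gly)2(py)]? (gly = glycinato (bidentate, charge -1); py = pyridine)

chlorobis(glycinato)(pyridine)iridium(III)

There is no counter-ion, so the complex is neutral overall.
Ligand charges: 1×chloro (-1 each), 2×glycinato (-1 each), 1×pyridine (neutral); total -3. So Ir + (-3) = 0, giving Ir = +3.
Ligands are named alphabetically: chloro before glycinato before pyridine.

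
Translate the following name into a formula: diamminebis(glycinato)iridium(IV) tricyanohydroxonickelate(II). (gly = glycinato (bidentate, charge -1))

Cation [Ir…]: ligand charges -2, Ir(IV) ⇒ ion charge 2+.
Anion [Ni…]: ligand charges -4, Ni(II) ⇒ ion charge 2−.
One 2+ cation balances one 2− anion.

[Ir(gly)2(NH3)2][Ni(CN)3(OH)]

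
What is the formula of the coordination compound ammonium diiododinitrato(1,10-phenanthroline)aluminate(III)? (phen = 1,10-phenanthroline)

NH4[AlI2(NO3)2(phen)]

Ligands: 1 1,10-phenanthroline (phen, neutral), 2 nitrato (NO3, -1), 2 iodo (I, -1). Ligand charge sum = -4.
With Al in oxidation state +3, the complex ion is [Al...]^1−.
Charge balance with ammonium (+1) requires 1 complex ion per 1 ammonium.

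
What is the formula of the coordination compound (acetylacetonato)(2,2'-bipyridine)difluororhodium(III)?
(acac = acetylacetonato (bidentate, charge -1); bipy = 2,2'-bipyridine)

[Rh(acac)(bipy)F2]

Ligands: 2 fluoro (F, -1), 1 acetylacetonato (acac, -1), 1 2,2'-bipyridine (bipy, neutral). Ligand charge sum = -3.
With Rh in oxidation state +3, the complex ion is [Rh...].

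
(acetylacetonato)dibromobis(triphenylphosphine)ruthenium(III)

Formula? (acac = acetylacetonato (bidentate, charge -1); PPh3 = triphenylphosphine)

Ligands: 2 bromo (Br, -1), 1 acetylacetonato (acac, -1), 2 triphenylphosphine (PPh3, neutral). Ligand charge sum = -3.
With Ru in oxidation state +3, the complex ion is [Ru...].

[Ru(acac)Br2(PPh3)2]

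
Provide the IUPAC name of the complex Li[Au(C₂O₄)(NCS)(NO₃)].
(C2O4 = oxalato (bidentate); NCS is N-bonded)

The 1 lithium counter-ion carries a total charge of +1, so each complex ion is 1−.
Ligand charges: 1×oxalato (-2 each), 1×isothiocyanato (-1 each), 1×nitrato (-1 each); total -4. So Au + (-4) = 1−, giving Au = +3.
Ligands are named alphabetically: isothiocyanato before nitrato before oxalato.
The complex ion is anionic, so gold takes the -ate form aurate(III).

lithium isothiocyanatonitratooxalatoaurate(III)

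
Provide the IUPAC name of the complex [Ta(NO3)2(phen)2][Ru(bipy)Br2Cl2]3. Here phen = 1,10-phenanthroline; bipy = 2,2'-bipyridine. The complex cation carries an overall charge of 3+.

The complex cation is given as 3+; its ligand charges sum to -2, so Ta = +5.
With 3 anions per cation, each anion must be 3/3 = 1−.
Anion: ligand charges sum to -4; for the ion to be 1−, Ru = +3.

dinitratobis(1,10-phenanthroline)tantalum(V) (2,2'-bipyridine)dibromodichlororuthenate(III)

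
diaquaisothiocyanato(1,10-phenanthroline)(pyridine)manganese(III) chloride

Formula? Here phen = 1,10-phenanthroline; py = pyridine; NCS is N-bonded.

[Mn(H2O)2(NCS)(phen)(py)]Cl2

Ligands: 1 1,10-phenanthroline (phen, neutral), 2 aqua (H2O, neutral), 1 pyridine (py, neutral), 1 isothiocyanato (NCS, -1). Ligand charge sum = -1.
With Mn in oxidation state +3, the complex ion is [Mn...]^2+.
Charge balance with chloride (-1) requires 1 complex ion per 2 chloride.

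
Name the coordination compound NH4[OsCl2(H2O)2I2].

The 1 ammonium counter-ion carries a total charge of +1, so each complex ion is 1−.
Ligand charges: 2×iodo (-1 each), 2×aqua (neutral), 2×chloro (-1 each); total -4. So Os + (-4) = 1−, giving Os = +3.
Ligands are named alphabetically: aqua before chloro before iodo.
The complex ion is anionic, so osmium takes the -ate form osmate(III).

ammonium diaquadichlorodiiodoosmate(III)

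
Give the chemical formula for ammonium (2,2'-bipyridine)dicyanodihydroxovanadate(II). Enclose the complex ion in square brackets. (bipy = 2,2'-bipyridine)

(NH4)2[V(bipy)(CN)2(OH)2]

Ligands: 1 2,2'-bipyridine (bipy, neutral), 2 hydroxo (OH, -1), 2 cyano (CN, -1). Ligand charge sum = -4.
With V in oxidation state +2, the complex ion is [V...]^2−.
Charge balance with ammonium (+1) requires 1 complex ion per 2 ammonium.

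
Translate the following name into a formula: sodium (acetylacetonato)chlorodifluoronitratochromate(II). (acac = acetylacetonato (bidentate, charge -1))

Ligands: 1 acetylacetonato (acac, -1), 1 nitrato (NO3, -1), 1 chloro (Cl, -1), 2 fluoro (F, -1). Ligand charge sum = -5.
With Cr in oxidation state +2, the complex ion is [Cr...]^3−.
Charge balance with sodium (+1) requires 1 complex ion per 3 sodium.

Na3[Cr(acac)ClF2(NO3)]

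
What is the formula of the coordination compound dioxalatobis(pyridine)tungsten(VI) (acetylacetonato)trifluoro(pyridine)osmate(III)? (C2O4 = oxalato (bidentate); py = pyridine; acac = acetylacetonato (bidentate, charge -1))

[W(C2O4)2(py)2][Os(acac)F3(py)]2

Cation [W…]: ligand charges -4, W(VI) ⇒ ion charge 2+.
Anion [Os…]: ligand charges -4, Os(III) ⇒ ion charge 1−.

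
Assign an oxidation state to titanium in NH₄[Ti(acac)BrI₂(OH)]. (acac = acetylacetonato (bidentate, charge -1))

+4

1 ammonium outside the brackets (+1 each) → the complex ion is 1−.
Ligand charges: 1×OH = -1; 1×Br = -1; 1×acac = -1; 2×I = -2; sum -5.
Ti + (-5) = 1− ⇒ Ti is +4.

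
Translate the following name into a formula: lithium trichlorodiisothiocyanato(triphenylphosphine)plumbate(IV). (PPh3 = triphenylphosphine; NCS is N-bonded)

Li[PbCl3(NCS)2(PPh3)]

Ligands: 1 triphenylphosphine (PPh3, neutral), 3 chloro (Cl, -1), 2 isothiocyanato (NCS, -1). Ligand charge sum = -5.
With Pb in oxidation state +4, the complex ion is [Pb...]^1−.
Charge balance with lithium (+1) requires 1 complex ion per 1 lithium.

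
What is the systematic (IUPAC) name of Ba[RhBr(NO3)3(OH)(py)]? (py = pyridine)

The 1 barium counter-ion carries a total charge of +2, so each complex ion is 2−.
Ligand charges: 1×hydroxo (-1 each), 1×bromo (-1 each), 3×nitrato (-1 each), 1×pyridine (neutral); total -5. So Rh + (-5) = 2−, giving Rh = +3.
Ligands are named alphabetically: bromo before hydroxo before nitrato before pyridine.
The complex ion is anionic, so rhodium takes the -ate form rhodate(III).

barium bromohydroxotrinitrato(pyridine)rhodate(III)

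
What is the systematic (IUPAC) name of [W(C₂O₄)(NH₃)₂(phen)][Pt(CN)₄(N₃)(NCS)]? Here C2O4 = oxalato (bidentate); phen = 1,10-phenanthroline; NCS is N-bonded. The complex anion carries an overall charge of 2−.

diammineoxalato(1,10-phenanthroline)tungsten(IV) azidotetracyanoisothiocyanatoplatinate(IV)

The complex anion is given as 2−; its ligand charges sum to -6, so Pt = +4.
A 1:1 salt means the cation carries the equal and opposite charge, 2+.
Cation: ligand charges sum to -2; for the ion to be 2+, W = +4.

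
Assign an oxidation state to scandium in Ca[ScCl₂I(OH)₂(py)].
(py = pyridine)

+3

1 calcium outside the brackets (+2 each) → the complex ion is 2−.
Ligand charges: 1×I = -1; 2×OH = -2; 2×Cl = -2; 1×py neutral; sum -5.
Sc + (-5) = 2− ⇒ Sc is +3.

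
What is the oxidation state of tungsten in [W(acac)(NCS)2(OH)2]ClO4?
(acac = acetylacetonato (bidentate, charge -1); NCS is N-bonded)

+6

1 perchlorate outside the brackets (-1 each) → the complex ion is 1+.
Ligand charges: 1×acac = -1; 2×OH = -2; 2×NCS = -2; sum -5.
W + (-5) = 1+ ⇒ W is +6.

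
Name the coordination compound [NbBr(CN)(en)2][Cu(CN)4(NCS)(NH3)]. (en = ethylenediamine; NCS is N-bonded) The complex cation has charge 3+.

bromocyanobis(ethylenediamine)niobium(V) amminetetracyanoisothiocyanatocuprate(II)

Both ions are complex: the cation is named first with the plain metal name, the anion second with the -ate form; each ion's ligands are alphabetised independently.
The complex cation is given as 3+; its ligand charges sum to -2, so Nb = +5.
A 1:1 salt means the anion carries the equal and opposite charge, 3−.
Anion: ligand charges sum to -5; for the ion to be 3−, Cu = +2.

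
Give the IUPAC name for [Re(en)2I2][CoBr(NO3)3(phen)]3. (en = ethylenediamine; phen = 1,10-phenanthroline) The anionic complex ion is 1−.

Both ions are complex: the cation is named first with the plain metal name, the anion second with the -ate form; each ion's ligands are alphabetised independently.
The complex anion is given as 1−; its ligand charges sum to -4, so Co = +3.
With 3 anions per cation, the cation must be 3×1 = 3+.
Cation: ligand charges sum to -2; for the ion to be 3+, Re = +5.

bis(ethylenediamine)diiodorhenium(V) bromotrinitrato(1,10-phenanthroline)cobaltate(III)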